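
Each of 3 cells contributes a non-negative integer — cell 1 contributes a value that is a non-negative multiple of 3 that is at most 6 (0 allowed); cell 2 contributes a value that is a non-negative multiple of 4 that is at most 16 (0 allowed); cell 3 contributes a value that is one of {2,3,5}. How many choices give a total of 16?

The generating function for the choices is (1 + q³ + q⁶)·(1 + q⁴ + q⁸ + q¹² + q¹⁶)·(q² + q³ + q⁵); the count is [q¹⁶].
(1 + q³ + q⁶) has coefficients 1,0,0,1,0,0,1 for degrees 0…6.
(1 + q⁴ + q⁸ + q¹² + q¹⁶) has coefficients 1,0,0,0,1,0,0,0,1,0,0,0,1,0,0,0,1 for degrees 0…16.
Finally multiplying by (q² + q³ + q⁵), the product of all factors after the first has coefficients 0,0,1,1,0,1,1,1,0,1,1,1,0,1,1,1,0 for degrees 0…16.
[q¹⁶] = 1·0 + 1·1 + 1·1 = 2.

2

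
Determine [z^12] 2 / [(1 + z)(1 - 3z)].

The denominator gives the recurrence a_n = 2a_(n−1) + 3a_(n−2) for n ≥ 2; the numerator fixes a_0 = 2, a_1 = 4.
Iterating: 2, 4, 14, 40, 122, 364, 1094, 3280, 9842, 29524, 88574, 265720, 797162, so a_12 = 797162.

797162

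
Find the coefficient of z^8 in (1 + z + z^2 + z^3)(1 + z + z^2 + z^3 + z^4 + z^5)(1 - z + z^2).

(1 + z + z^2 + z^3) has coefficients 1,1,1,1 for degrees 0…3.
(1 + z + z^2 + z^3 + z^4 + z^5) has coefficients 1,1,1,1,1,1,0,0,0 for degrees 0…8.
Finally multiplying by (1 - z + z^2), the product of all factors after the first has coefficients 1,0,1,1,1,1,0,1,0 for degrees 0…8.
[z^8] = 1·0 + 1·1 + 1·0 + 1·1 = 2.

2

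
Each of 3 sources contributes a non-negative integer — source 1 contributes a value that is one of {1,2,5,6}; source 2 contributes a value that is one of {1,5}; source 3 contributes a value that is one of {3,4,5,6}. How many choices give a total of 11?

The generating function for the choices is (z + z² + z⁵ + z⁶)·(z + z⁵)·(z³ + z⁴ + z⁵ + z⁶); the count is [z¹¹].
(z + z² + z⁵ + z⁶) has coefficients 0,1,1,0,0,1,1 for degrees 0…6.
(z + z⁵) has coefficients 0,1,0,0,0,1,0,0,0,0,0,0 for degrees 0…11.
Finally multiplying by (z³ + z⁴ + z⁵ + z⁶), the product of all factors after the first has coefficients 0,0,0,0,1,1,1,1,1,1,1,1 for degrees 0…11.
[z¹¹] = 1·1 + 1·1 + 1·1 + 1·1 = 4.

4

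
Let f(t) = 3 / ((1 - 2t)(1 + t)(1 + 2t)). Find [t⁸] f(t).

Partial fractions give a closed form: a_n = (1)·2^n + (-1)·(-1)^n + (3)·(-2)^n.
At n = 8: a_8 = 1023.

1023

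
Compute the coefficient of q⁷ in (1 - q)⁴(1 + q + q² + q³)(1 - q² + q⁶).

-5

(1 - q)⁴ has coefficients 1,-4,6,-4,1 for degrees 0…4.
(1 + q + q² + q³) has coefficients 1,1,1,1,0,0,0,0 for degrees 0…7.
Finally multiplying by (1 - q² + q⁶), the product of all factors after the first has coefficients 1,1,0,0,-1,-1,1,1 for degrees 0…7.
[q⁷] = 1·1 − 4·1 + 6·(-1) − 4·(-1) + 1·0 = -5.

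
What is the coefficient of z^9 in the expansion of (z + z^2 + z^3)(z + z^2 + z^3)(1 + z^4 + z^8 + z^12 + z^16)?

(z + z^2 + z^3) has coefficients 0,1,1,1 for degrees 0…3.
(z + z^2 + z^3) has coefficients 0,1,1,1,0,0,0,0,0,0 for degrees 0…9.
Finally multiplying by (1 + z^4 + z^8 + z^12 + z^16), the product of all factors after the first has coefficients 0,1,1,1,0,1,1,1,0,1 for degrees 0…9.
[z^9] = 1·0 + 1·1 + 1·1 = 2.

2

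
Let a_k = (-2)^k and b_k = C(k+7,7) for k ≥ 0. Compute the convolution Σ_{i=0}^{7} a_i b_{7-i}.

1680

This is [x^7] in the product of the two ordinary generating functions.
Σ = 1·3432 − 2·1716 + 4·792 − 8·330 + 16·120 − 32·36 + 64·8 − 128·1 = 1680.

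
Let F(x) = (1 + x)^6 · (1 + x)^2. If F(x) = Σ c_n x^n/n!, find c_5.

6720

The EGF product rule gives c_5 = Σ_{k_1+k_2=5} C(5; k_1,k_2) · ∏ g_i(k_i), where (1+x)^6 gives the falling factorial (6)_k; (1+x)^2 gives the falling factorial (2)_k.
g_1(k) for k = 0…5: 1, 6, 30, 120, 360, 720.
g_2(k) for k = 0…5: 1, 2, 2, 0, 0, 0.
c_5 = Σ_k C(5,k)·g_1(k)·g_2(5−k) = 10·120·2 + 5·360·2 + 1·720·1 = 2400 + 3600 + 720 = 6720.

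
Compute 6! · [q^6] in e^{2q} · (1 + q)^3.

3040

The EGF product rule gives c_6 = Σ_{k_1+k_2=6} C(6; k_1,k_2) · ∏ g_i(k_i), where e^{2q} gives (2)^k; (1+q)^3 gives the falling factorial (3)_k.
g_1(k) for k = 0…6: 1, 2, 4, 8, 16, 32, 64.
g_2(k) for k = 0…6: 1, 3, 6, 6, 0, 0, 0.
c_6 = Σ_k C(6,k)·g_1(k)·g_2(6−k) = 20·8·6 + 15·16·6 + 6·32·3 + 1·64·1 = 960 + 1440 + 576 + 64 = 3040.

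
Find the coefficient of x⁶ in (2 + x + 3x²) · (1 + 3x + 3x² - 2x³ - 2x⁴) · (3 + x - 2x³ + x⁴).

-30

(2 + x + 3x²) has coefficients 2,1,3 for degrees 0…2.
(1 + 3x + 3x² - 2x³ - 2x⁴) has coefficients 1,3,3,-2,-2,0,0 for degrees 0…6.
Finally multiplying by (3 + x - 2x³ + x⁴), the product of all factors after the first has coefficients 3,10,12,-5,-13,-5,7 for degrees 0…6.
[x⁶] = 2·7 + 1·(-5) + 3·(-13) = -30.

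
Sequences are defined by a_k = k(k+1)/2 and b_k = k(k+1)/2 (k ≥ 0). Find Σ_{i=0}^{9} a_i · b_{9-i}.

792

This is [x^9] in the product of the two ordinary generating functions.
Σ = 0·45 + 1·36 + 3·28 + 6·21 + 10·15 + 15·10 + 21·6 + 28·3 + 36·1 + 45·0 = 792.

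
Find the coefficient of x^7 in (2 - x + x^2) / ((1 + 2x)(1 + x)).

-700

The denominator gives the recurrence a_n = −3a_(n−1) − 2a_(n−2) for n ≥ 3; the numerator fixes a_0 = 2, a_1 = -7, a_2 = 18.
Iterating: 2, -7, 18, -40, 84, -172, 348, -700, so a_7 = -700.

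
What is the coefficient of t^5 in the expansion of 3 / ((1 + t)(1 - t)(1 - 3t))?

Partial fractions give a closed form: a_n = (3/8)·(-1)^n + (-3/4)·1^n + (27/8)·3^n.
At n = 5: a_5 = 819.

819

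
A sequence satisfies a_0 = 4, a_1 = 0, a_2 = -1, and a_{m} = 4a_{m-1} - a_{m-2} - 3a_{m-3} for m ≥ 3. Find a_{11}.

The ordinary generating function has denominator 1 - 4y + y^2 + 3y^3.
Iterating the recurrence: a_0,…,a_{11} = 4, 0, -1, -16, -63, -233, -821, -2862, -9928, -34387, -119034, -411965.

-411965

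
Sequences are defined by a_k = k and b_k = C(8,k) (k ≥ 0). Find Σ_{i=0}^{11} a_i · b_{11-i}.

This is [x^11] in the product of the two ordinary generating functions.
Σ = 0·0 + 1·0 + 2·0 + 3·1 + 4·8 + 5·28 + 6·56 + 7·70 + 8·56 + 9·28 + 10·8 + 11·1 = 1792.

1792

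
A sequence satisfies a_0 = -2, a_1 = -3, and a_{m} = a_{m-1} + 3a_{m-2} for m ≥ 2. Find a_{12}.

-34578

The ordinary generating function has denominator 1 - t - 3t^2.
Iterating the recurrence: a_0,…,a_{12} = -2, -3, -9, -18, -45, -99, -234, -531, -1233, -2826, -6525, -15003, -34578.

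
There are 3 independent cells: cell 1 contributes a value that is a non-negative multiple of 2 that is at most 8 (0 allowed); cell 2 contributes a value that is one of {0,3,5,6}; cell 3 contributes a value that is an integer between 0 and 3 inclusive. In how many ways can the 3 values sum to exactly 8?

8

The generating function for the choices is (1 + z² + z⁴ + z⁶ + z⁸)·(1 + z³ + z⁵ + z⁶)·(1 + z + z² + z³); the count is [z⁸].
(1 + z² + z⁴ + z⁶ + z⁸) has coefficients 1,0,1,0,1,0,1,0,1 for degrees 0…8.
(1 + z³ + z⁵ + z⁶) has coefficients 1,0,0,1,0,1,1,0,0 for degrees 0…8.
Finally multiplying by (1 + z + z² + z³), the product of all factors after the first has coefficients 1,1,1,2,1,2,3,2,2 for degrees 0…8.
[z⁸] = 1·2 + 1·3 + 1·1 + 1·1 + 1·1 = 8.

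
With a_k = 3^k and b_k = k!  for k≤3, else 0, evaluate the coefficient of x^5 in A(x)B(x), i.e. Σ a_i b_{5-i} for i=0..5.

This is [x^5] in the product of the two ordinary generating functions.
Σ = 1·0 + 3·0 + 9·6 + 27·2 + 81·1 + 243·1 = 432.

432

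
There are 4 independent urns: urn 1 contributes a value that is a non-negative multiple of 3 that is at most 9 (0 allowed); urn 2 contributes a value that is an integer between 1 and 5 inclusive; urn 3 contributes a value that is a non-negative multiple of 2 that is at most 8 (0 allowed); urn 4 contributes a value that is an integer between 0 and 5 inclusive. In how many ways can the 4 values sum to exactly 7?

20

The generating function for the choices is (1 + t^3 + t^6 + t^9)·(t + t^2 + t^3 + t^4 + t^5)·(1 + t^2 + t^4 + t^6 + t^8)·(1 + t + t^2 + t^3 + t^4 + t^5); the count is [t^7].
(1 + t^3 + t^6 + t^9) has coefficients 1,0,0,1,0,0,1,0 for degrees 0…7.
(t + t^2 + t^3 + t^4 + t^5) has coefficients 0,1,1,1,1,1,0,0 for degrees 0…7.
Multiplying by (1 + t^2 + t^4 + t^6 + t^8) gives running coefficients 0,1,1,2,2,3,2,3 for degrees 0…7.
Finally multiplying by (1 + t + t^2 + t^3 + t^4 + t^5), the product of all factors after the first has coefficients 0,1,2,4,6,9,11,13 for degrees 0…7.
[t^7] = 1·13 + 1·6 + 1·1 = 20.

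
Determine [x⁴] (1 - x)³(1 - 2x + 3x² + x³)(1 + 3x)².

(1 - x)³ has coefficients 1,-3,3,-1 for degrees 0…3.
(1 - 2x + 3x² + x³) has coefficients 1,-2,3,1,0 for degrees 0…4.
Finally multiplying by (1 + 3x)², the product of all factors after the first has coefficients 1,4,0,1,33 for degrees 0…4.
[x⁴] = 1·33 − 3·1 + 3·0 − 1·4 = 26.

26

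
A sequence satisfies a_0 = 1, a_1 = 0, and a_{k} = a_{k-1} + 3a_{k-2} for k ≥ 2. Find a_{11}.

The ordinary generating function has denominator 1 - z - 3z^2.
Iterating the recurrence: a_0,…,a_{11} = 1, 0, 3, 3, 12, 21, 57, 120, 291, 651, 1524, 3477.

3477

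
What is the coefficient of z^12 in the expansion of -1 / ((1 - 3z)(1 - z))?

-797161

The denominator gives the recurrence a_n = 4a_(n−1) − 3a_(n−2) for n ≥ 2; the numerator fixes a_0 = -1, a_1 = -4.
Iterating: -1, -4, -13, -40, -121, -364, -1093, -3280, -9841, -29524, -88573, -265720, -797161, so a_12 = -797161.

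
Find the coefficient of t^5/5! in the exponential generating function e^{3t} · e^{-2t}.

1

The EGF product rule gives c_5 = Σ_{k_1+k_2=5} C(5; k_1,k_2) · ∏ g_i(k_i), where e^{3t} gives (3)^k; e^{-2t} gives (-2)^k.
g_1(k) for k = 0…5: 1, 3, 9, 27, 81, 243.
g_2(k) for k = 0…5: 1, -2, 4, -8, 16, -32.
c_5 = Σ_k C(5,k)·g_1(k)·g_2(5−k) = 1·1·(-32) + 5·3·16 + 10·9·(-8) + 10·27·4 + 5·81·(-2) + 1·243·1 = −32 + 240 − 720 + 1080 − 810 + 243 = 1.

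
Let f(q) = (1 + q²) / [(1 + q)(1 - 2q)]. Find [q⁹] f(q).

The denominator gives the recurrence a_n = a_(n−1) + 2a_(n−2) for n ≥ 3; the numerator fixes a_0 = 1, a_1 = 1, a_2 = 4.
Iterating: 1, 1, 4, 6, 14, 26, 54, 106, 214, 426, so a_9 = 426.

426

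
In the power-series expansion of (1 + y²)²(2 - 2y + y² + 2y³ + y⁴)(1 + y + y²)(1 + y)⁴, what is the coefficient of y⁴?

(1 + y²)² has coefficients 1,0,2,0,1 for degrees 0…4.
(2 - 2y + y² + 2y³ + y⁴) has coefficients 2,-2,1,2,1 for degrees 0…4.
Multiplying by (1 + y + y²) gives running coefficients 2,0,1,1,4 for degrees 0…4.
Finally multiplying by (1 + y)⁴, the product of all factors after the first has coefficients 2,8,13,13,16 for degrees 0…4.
[y⁴] = 1·16 + 2·13 + 1·2 = 44.

44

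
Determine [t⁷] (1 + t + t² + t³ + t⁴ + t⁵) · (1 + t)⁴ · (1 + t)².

57

(1 + t + t² + t³ + t⁴ + t⁵) has coefficients 1,1,1,1,1,1 for degrees 0…5.
(1 + t)⁴ has coefficients 1,4,6,4,1,0,0,0 for degrees 0…7.
Finally multiplying by (1 + t)², the product of all factors after the first has coefficients 1,6,15,20,15,6,1,0 for degrees 0…7.
[t⁷] = 1·0 + 1·1 + 1·6 + 1·15 + 1·20 + 1·15 = 57.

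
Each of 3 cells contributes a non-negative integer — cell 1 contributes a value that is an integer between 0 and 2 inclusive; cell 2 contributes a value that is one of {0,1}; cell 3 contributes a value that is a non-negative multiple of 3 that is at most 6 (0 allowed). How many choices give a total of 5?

2

The generating function for the choices is (1 + x + x^2)·(1 + x)·(1 + x^3 + x^6); the count is [x^5].
(1 + x + x^2) has coefficients 1,1,1 for degrees 0…2.
(1 + x) has coefficients 1,1,0,0,0,0 for degrees 0…5.
Finally multiplying by (1 + x^3 + x^6), the product of all factors after the first has coefficients 1,1,0,1,1,0 for degrees 0…5.
[x^5] = 1·0 + 1·1 + 1·1 = 2.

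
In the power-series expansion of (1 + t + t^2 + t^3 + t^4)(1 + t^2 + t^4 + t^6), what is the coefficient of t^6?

(1 + t + t^2 + t^3 + t^4) has coefficients 1,1,1,1,1 for degrees 0…4.
(1 + t^2 + t^4 + t^6) has coefficients 1,0,1,0,1,0,1 for degrees 0…6.
[t^6] = 1·1 + 1·0 + 1·1 + 1·0 + 1·1 = 3.

3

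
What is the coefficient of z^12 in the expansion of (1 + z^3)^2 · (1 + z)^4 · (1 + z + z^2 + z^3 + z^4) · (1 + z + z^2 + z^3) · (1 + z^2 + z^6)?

360

(1 + z^3)^2 has coefficients 1,0,0,2,0,0,1 for degrees 0…6.
(1 + z)^4 has coefficients 1,4,6,4,1,0,0,0,0,0,0,0,0 for degrees 0…12.
Multiplying by (1 + z + z^2 + z^3 + z^4) gives running coefficients 1,5,11,15,16,15,11,5,1,0,0,0,0 for degrees 0…12.
Multiplying by (1 + z + z^2 + z^3) gives running coefficients 1,6,17,32,47,57,57,47,32,17,6,1,0 for degrees 0…12.
Finally multiplying by (1 + z^2 + z^6), the product of all factors after the first has coefficients 1,6,18,38,64,89,105,110,106,96,85,75,63 for degrees 0…12.
[z^12] = 1·63 + 2·96 + 1·105 = 360.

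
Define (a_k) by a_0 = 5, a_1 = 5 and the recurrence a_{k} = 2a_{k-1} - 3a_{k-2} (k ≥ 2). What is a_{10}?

-1205

The ordinary generating function has denominator 1 - 2q + 3q^2.
Iterating the recurrence: a_0,…,a_{10} = 5, 5, -5, -25, -35, 5, 115, 215, 85, -475, -1205.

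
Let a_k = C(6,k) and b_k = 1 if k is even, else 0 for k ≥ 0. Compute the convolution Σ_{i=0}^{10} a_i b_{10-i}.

The convolution is the x^10 coefficient of A(x)B(x).
Σ = 1·1 + 6·0 + 15·1 + 20·0 + 15·1 + 6·0 + 1·1 + 0·0 + 0·1 + 0·0 + 0·1 = 32.

32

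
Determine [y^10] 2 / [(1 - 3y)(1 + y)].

88574

Partial fractions give a closed form: a_n = (3/2)·3^n + (1/2)·(-1)^n.
At n = 10: a_10 = 88574.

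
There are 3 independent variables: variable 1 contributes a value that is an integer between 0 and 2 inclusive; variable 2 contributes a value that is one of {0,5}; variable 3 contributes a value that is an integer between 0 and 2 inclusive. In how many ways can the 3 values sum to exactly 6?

2

The generating function for the choices is (1 + z + z²)·(1 + z⁵)·(1 + z + z²); the count is [z⁶].
(1 + z + z²) has coefficients 1,1,1 for degrees 0…2.
(1 + z⁵) has coefficients 1,0,0,0,0,1,0 for degrees 0…6.
Finally multiplying by (1 + z + z²), the product of all factors after the first has coefficients 1,1,1,0,0,1,1 for degrees 0…6.
[z⁶] = 1·1 + 1·1 + 1·0 = 2.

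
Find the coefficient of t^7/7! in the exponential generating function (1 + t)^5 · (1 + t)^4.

181440

The EGF product rule gives c_7 = Σ_{k_1+k_2=7} C(7; k_1,k_2) · ∏ g_i(k_i), where (1+t)^5 gives the falling factorial (5)_k; (1+t)^4 gives the falling factorial (4)_k.
g_1(k) for k = 0…7: 1, 5, 20, 60, 120, 120, 0, 0.
g_2(k) for k = 0…7: 1, 4, 12, 24, 24, 0, 0, 0.
c_7 = Σ_k C(7,k)·g_1(k)·g_2(7−k) = 35·60·24 + 35·120·24 + 21·120·12 = 50400 + 100800 + 30240 = 181440.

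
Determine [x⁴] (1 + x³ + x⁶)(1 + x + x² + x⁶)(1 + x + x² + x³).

(1 + x³ + x⁶) has coefficients 1,0,0,1,0 for degrees 0…4.
(1 + x + x² + x⁶) has coefficients 1,1,1,0,0 for degrees 0…4.
Finally multiplying by (1 + x + x² + x³), the product of all factors after the first has coefficients 1,2,3,3,2 for degrees 0…4.
[x⁴] = 1·2 + 1·2 = 4.

4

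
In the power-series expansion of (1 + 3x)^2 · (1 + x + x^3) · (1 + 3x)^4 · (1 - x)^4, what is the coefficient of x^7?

1468

(1 + 3x)^2 has coefficients 1,6,9 for degrees 0…2.
(1 + x + x^3) has coefficients 1,1,0,1,0,0,0,0 for degrees 0…7.
Multiplying by (1 + 3x)^4 gives running coefficients 1,13,66,163,201,135,108,81 for degrees 0…7.
Finally multiplying by (1 - x)^4, the product of all factors after the first has coefficients 1,9,20,-27,-106,58,188,-182 for degrees 0…7.
[x^7] = 1·(-182) + 6·188 + 9·58 = 1468.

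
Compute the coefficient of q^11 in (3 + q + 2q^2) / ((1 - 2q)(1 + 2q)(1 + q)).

Partial fractions give a closed form: a_n = (4/3)·2^n + (3)·(-2)^n + (-4/3)·(-1)^n.
At n = 11: a_11 = -3412.

-3412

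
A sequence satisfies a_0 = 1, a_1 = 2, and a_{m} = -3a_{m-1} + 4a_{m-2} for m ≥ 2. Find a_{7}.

The ordinary generating function has denominator 1 + 3t - 4t^2.
Iterating the recurrence: a_0,…,a_{7} = 1, 2, -2, 14, -50, 206, -818, 3278.

3278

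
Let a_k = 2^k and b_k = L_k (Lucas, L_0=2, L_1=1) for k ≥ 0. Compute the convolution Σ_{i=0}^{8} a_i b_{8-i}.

Write out a_i and b_{8-i} for i = 0,…,8 and sum the products.
Σ = 1·47 + 2·29 + 4·18 + 8·11 + 16·7 + 32·4 + 64·3 + 128·1 + 256·2 = 1337.

1337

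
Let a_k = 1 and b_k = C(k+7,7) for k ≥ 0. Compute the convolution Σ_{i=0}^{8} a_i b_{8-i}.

The convolution is the x^8 coefficient of A(x)B(x).
Σ = 1·6435 + 1·3432 + 1·1716 + 1·792 + 1·330 + 1·120 + 1·36 + 1·8 + 1·1 = 12870.

12870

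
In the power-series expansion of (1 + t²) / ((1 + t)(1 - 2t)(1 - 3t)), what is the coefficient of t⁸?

15976

The denominator gives the recurrence a_n = 4a_(n−1) − a_(n−2) − 6a_(n−3) for n ≥ 3; the numerator fixes a_0 = 1, a_1 = 4, a_2 = 16.
Iterating: 1, 4, 16, 54, 176, 554, 1716, 5254, 15976, so a_8 = 15976.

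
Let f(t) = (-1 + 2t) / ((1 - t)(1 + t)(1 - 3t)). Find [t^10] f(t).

-22144

Partial fractions give a closed form: a_n = (-1/4)·1^n + (-3/8)·(-1)^n + (-3/8)·3^n.
At n = 10: a_10 = -22144.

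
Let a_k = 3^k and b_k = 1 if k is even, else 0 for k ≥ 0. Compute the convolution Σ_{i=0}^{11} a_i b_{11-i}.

This is [x^11] in the product of the two ordinary generating functions.
Σ = 1·0 + 3·1 + 9·0 + 27·1 + 81·0 + 243·1 + 729·0 + 2187·1 + 6561·0 + 19683·1 + 59049·0 + 177147·1 = 199290.

199290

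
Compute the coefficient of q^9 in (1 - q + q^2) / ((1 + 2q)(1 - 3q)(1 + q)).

Partial fractions give a closed form: a_n = (7/5)·(-2)^n + (7/20)·3^n + (-3/4)·(-1)^n.
At n = 9: a_9 = 6173.

6173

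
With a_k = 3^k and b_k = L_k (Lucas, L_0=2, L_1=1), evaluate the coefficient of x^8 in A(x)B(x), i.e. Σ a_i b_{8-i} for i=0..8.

Write out a_i and b_{8-i} for i = 0,…,8 and sum the products.
Σ = 1·47 + 3·29 + 9·18 + 27·11 + 81·7 + 243·4 + 729·3 + 2187·1 + 6561·2 = 19628.

19628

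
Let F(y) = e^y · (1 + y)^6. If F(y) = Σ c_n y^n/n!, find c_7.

37633

The EGF product rule gives c_7 = Σ_{k_1+k_2=7} C(7; k_1,k_2) · ∏ g_i(k_i), where e^y gives (1)^k; (1+y)^6 gives the falling factorial (6)_k.
g_1(k) for k = 0…7: 1, 1, 1, 1, 1, 1, 1, 1.
g_2(k) for k = 0…7: 1, 6, 30, 120, 360, 720, 720, 0.
c_7 = Σ_k C(7,k)·g_1(k)·g_2(7−k) = 7·1·720 + 21·1·720 + 35·1·360 + 35·1·120 + 21·1·30 + 7·1·6 + 1·1·1 = 5040 + 15120 + 12600 + 4200 + 630 + 42 + 1 = 37633.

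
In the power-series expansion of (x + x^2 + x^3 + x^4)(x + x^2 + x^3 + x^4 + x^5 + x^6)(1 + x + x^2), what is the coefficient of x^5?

(x + x^2 + x^3 + x^4) has coefficients 0,1,1,1,1 for degrees 0…4.
(x + x^2 + x^3 + x^4 + x^5 + x^6) has coefficients 0,1,1,1,1,1 for degrees 0…5.
Finally multiplying by (1 + x + x^2), the product of all factors after the first has coefficients 0,1,2,3,3,3 for degrees 0…5.
[x^5] = 1·3 + 1·3 + 1·2 + 1·1 = 9.

9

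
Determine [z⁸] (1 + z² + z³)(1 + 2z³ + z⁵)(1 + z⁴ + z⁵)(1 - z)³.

(1 + z² + z³) has coefficients 1,0,1,1 for degrees 0…3.
(1 + 2z³ + z⁵) has coefficients 1,0,0,2,0,1,0,0,0 for degrees 0…8.
Multiplying by (1 + z⁴ + z⁵) gives running coefficients 1,0,0,2,1,2,0,2,2 for degrees 0…8.
Finally multiplying by (1 - z)³, the product of all factors after the first has coefficients 1,-3,3,1,-5,5,-5,7,-6 for degrees 0…8.
[z⁸] = 1·(-6) + 1·(-5) + 1·5 = -6.

-6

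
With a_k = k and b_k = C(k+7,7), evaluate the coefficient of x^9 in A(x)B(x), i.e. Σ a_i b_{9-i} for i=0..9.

Write out a_i and b_{9-i} for i = 0,…,9 and sum the products.
Σ = 0·11440 + 1·6435 + 2·3432 + 3·1716 + 4·792 + 5·330 + 6·120 + 7·36 + 8·8 + 9·1 = 24310.

24310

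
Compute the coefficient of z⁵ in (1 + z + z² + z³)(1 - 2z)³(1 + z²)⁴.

-30

(1 + z + z² + z³) has coefficients 1,1,1,1 for degrees 0…3.
(1 - 2z)³ has coefficients 1,-6,12,-8,0,0 for degrees 0…5.
Finally multiplying by (1 + z²)⁴, the product of all factors after the first has coefficients 1,-6,16,-32,54,-68 for degrees 0…5.
[z⁵] = 1·(-68) + 1·54 + 1·(-32) + 1·16 = -30.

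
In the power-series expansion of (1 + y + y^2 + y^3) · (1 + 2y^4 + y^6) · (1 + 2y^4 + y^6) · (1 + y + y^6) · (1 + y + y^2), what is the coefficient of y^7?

(1 + y + y^2 + y^3) has coefficients 1,1,1,1 for degrees 0…3.
(1 + 2y^4 + y^6) has coefficients 1,0,0,0,2,0,1,0 for degrees 0…7.
Multiplying by (1 + 2y^4 + y^6) gives running coefficients 1,0,0,0,4,0,2,0 for degrees 0…7.
Multiplying by (1 + y + y^6) gives running coefficients 1,1,0,0,4,4,3,2 for degrees 0…7.
Finally multiplying by (1 + y + y^2), the product of all factors after the first has coefficients 1,2,2,1,4,8,11,9 for degrees 0…7.
[y^7] = 1·9 + 1·11 + 1·8 + 1·4 = 32.

32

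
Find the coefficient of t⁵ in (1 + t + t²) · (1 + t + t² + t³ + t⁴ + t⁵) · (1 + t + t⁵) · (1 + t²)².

22

(1 + t + t²) has coefficients 1,1,1 for degrees 0…2.
(1 + t + t² + t³ + t⁴ + t⁵) has coefficients 1,1,1,1,1,1 for degrees 0…5.
Multiplying by (1 + t + t⁵) gives running coefficients 1,2,2,2,2,3 for degrees 0…5.
Finally multiplying by (1 + t²)², the product of all factors after the first has coefficients 1,2,4,6,7,9 for degrees 0…5.
[t⁵] = 1·9 + 1·7 + 1·6 = 22.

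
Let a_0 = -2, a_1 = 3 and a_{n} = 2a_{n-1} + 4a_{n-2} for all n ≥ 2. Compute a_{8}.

The ordinary generating function has denominator 1 - 2z - 4z^2.
Iterating the recurrence: a_0,…,a_{8} = -2, 3, -2, 8, 8, 48, 128, 448, 1408.

1408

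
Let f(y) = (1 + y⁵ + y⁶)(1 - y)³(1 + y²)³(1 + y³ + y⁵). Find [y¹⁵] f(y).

(1 + y⁵ + y⁶) has coefficients 1,0,0,0,0,1,1 for degrees 0…6.
(1 - y)³ has coefficients 1,-3,3,-1,0,0,0,0,0,0,0,0,0,0,0,0 for degrees 0…15.
Multiplying by (1 + y²)³ gives running coefficients 1,-3,6,-10,12,-12,10,-6,3,-1,0,0,0,0,0,0 for degrees 0…15.
Finally multiplying by (1 + y³ + y⁵), the product of all factors after the first has coefficients 1,-3,6,-9,9,-5,-3,12,-19,21,-18,13,-7,3,-1,0 for degrees 0…15.
[y¹⁵] = 1·0 + 1·(-18) + 1·21 = 3.

3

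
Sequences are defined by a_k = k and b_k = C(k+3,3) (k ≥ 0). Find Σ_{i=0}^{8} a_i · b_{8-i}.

Write out a_i and b_{8-i} for i = 0,…,8 and sum the products.
Σ = 0·165 + 1·120 + 2·84 + 3·56 + 4·35 + 5·20 + 6·10 + 7·4 + 8·1 = 792.

792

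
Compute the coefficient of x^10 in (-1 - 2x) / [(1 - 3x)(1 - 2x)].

The denominator gives the recurrence a_n = 5a_(n−1) − 6a_(n−2) for n ≥ 3; the numerator fixes a_0 = -1, a_1 = -7, a_2 = -29.
Iterating: -1, -7, -29, -103, -341, -1087, -3389, -10423, -31781, -96367, -291149, so a_10 = -291149.

-291149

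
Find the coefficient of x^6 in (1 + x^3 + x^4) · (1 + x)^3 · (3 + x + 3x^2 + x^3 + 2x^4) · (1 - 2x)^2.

2

(1 + x^3 + x^4) has coefficients 1,0,0,1,1 for degrees 0…4.
(1 + x)^3 has coefficients 1,3,3,1,0,0,0 for degrees 0…6.
Multiplying by (3 + x + 3x^2 + x^3 + 2x^4) gives running coefficients 3,10,15,16,15,12,7 for degrees 0…6.
Finally multiplying by (1 - 2x)^2, the product of all factors after the first has coefficients 3,-2,-13,-4,11,16,19 for degrees 0…6.
[x^6] = 1·19 + 1·(-4) + 1·(-13) = 2.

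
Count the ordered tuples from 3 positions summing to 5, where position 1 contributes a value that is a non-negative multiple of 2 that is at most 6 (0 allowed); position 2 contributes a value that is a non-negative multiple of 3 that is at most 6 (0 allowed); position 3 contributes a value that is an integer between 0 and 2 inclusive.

The generating function for the choices is (1 + x^2 + x^4 + x^6)·(1 + x^3 + x^6)·(1 + x + x^2); the count is [x^5].
(1 + x^2 + x^4 + x^6) has coefficients 1,0,1,0,1,0 for degrees 0…5.
(1 + x^3 + x^6) has coefficients 1,0,0,1,0,0 for degrees 0…5.
Finally multiplying by (1 + x + x^2), the product of all factors after the first has coefficients 1,1,1,1,1,1 for degrees 0…5.
[x^5] = 1·1 + 1·1 + 1·1 = 3.

3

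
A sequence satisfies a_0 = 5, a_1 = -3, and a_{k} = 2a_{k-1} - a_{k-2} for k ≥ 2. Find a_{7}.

The ordinary generating function has denominator 1 - 2z + z^2.
Iterating the recurrence: a_0,…,a_{7} = 5, -3, -11, -19, -27, -35, -43, -51.

-51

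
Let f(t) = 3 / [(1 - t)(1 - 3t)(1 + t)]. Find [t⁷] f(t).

7380

Partial fractions give a closed form: a_n = (-3/4)·1^n + (27/8)·3^n + (3/8)·(-1)^n.
At n = 7: a_7 = 7380.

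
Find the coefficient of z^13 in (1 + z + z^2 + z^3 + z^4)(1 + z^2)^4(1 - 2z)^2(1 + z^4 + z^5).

(1 + z + z^2 + z^3 + z^4) has coefficients 1,1,1,1,1 for degrees 0…4.
(1 + z^2)^4 has coefficients 1,0,4,0,6,0,4,0,1,0,0,0,0,0 for degrees 0…13.
Multiplying by (1 - 2z)^2 gives running coefficients 1,-4,8,-16,22,-24,28,-16,17,-4,4,0,0,0 for degrees 0…13.
Finally multiplying by (1 + z^4 + z^5), the product of all factors after the first has coefficients 1,-4,8,-16,23,-27,32,-24,23,-6,8,12,1,13 for degrees 0…13.
[z^13] = 1·13 + 1·1 + 1·12 + 1·8 + 1·(-6) = 28.

28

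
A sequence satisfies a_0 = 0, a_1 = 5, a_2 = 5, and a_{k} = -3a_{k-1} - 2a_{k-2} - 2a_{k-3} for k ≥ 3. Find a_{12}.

The ordinary generating function has denominator 1 + 3t + 2t^2 + 2t^3.
Iterating the recurrence: a_0,…,a_{12} = 0, 5, 5, -25, 55, -125, 315, -805, 2035, -5125, 12915, -32565, 82115.

82115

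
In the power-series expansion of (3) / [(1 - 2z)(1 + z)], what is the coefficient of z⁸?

Partial fractions give a closed form: a_n = (2)·2^n + (1)·(-1)^n.
At n = 8: a_8 = 513.

513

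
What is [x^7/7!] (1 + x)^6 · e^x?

The EGF product rule gives c_7 = Σ_{k_1+k_2=7} C(7; k_1,k_2) · ∏ g_i(k_i), where (1+x)^6 gives the falling factorial (6)_k; e^x gives (1)^k.
g_1(k) for k = 0…7: 1, 6, 30, 120, 360, 720, 720, 0.
g_2(k) for k = 0…7: 1, 1, 1, 1, 1, 1, 1, 1.
c_7 = Σ_k C(7,k)·g_1(k)·g_2(7−k) = 1·1·1 + 7·6·1 + 21·30·1 + 35·120·1 + 35·360·1 + 21·720·1 + 7·720·1 = 1 + 42 + 630 + 4200 + 12600 + 15120 + 5040 = 37633.

37633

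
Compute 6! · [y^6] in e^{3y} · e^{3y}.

The EGF product rule gives c_6 = Σ_{k_1+k_2=6} C(6; k_1,k_2) · ∏ g_i(k_i), where e^{3y} gives (3)^k; e^{3y} gives (3)^k.
g_1(k) for k = 0…6: 1, 3, 9, 27, 81, 243, 729.
g_2(k) for k = 0…6: 1, 3, 9, 27, 81, 243, 729.
c_6 = Σ_k C(6,k)·g_1(k)·g_2(6−k) = 1·1·729 + 6·3·243 + 15·9·81 + 20·27·27 + 15·81·9 + 6·243·3 + 1·729·1 = 729 + 4374 + 10935 + 14580 + 10935 + 4374 + 729 = 46656.

46656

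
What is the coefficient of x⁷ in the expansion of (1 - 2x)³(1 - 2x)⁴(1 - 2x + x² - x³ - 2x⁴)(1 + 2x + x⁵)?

3345

(1 - 2x)³ has coefficients 1,-6,12,-8 for degrees 0…3.
(1 - 2x)⁴ has coefficients 1,-8,24,-32,16,0,0,0 for degrees 0…7.
Multiplying by (1 - 2x + x² - x³ - 2x⁴) gives running coefficients 1,-10,41,-89,110,-72,0,48 for degrees 0…7.
Finally multiplying by (1 + 2x + x⁵), the product of all factors after the first has coefficients 1,-8,21,-7,-68,149,-154,89 for degrees 0…7.
[x⁷] = 1·89 − 6·(-154) + 12·149 − 8·(-68) = 3345.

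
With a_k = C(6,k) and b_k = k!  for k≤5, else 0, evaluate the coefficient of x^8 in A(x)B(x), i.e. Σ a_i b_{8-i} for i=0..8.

This is [x^8] in the product of the two ordinary generating functions.
Σ = 1·0 + 6·0 + 15·0 + 20·120 + 15·24 + 6·6 + 1·2 + 0·1 + 0·1 = 2798.

2798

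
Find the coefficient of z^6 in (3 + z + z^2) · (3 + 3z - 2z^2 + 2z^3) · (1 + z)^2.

4

(3 + z + z^2) has coefficients 3,1,1 for degrees 0…2.
(3 + 3z - 2z^2 + 2z^3) has coefficients 3,3,-2,2,0,0,0 for degrees 0…6.
Finally multiplying by (1 + z)^2, the product of all factors after the first has coefficients 3,9,7,1,2,2,0 for degrees 0…6.
[z^6] = 3·0 + 1·2 + 1·2 = 4.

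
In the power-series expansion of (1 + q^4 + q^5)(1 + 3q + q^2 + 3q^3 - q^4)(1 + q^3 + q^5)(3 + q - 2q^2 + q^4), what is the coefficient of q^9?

(1 + q^4 + q^5) has coefficients 1,0,0,0,1,1 for degrees 0…5.
(1 + 3q + q^2 + 3q^3 - q^4) has coefficients 1,3,1,3,-1,0,0,0,0,0 for degrees 0…9.
Multiplying by (1 + q^3 + q^5) gives running coefficients 1,3,1,4,2,2,6,0,3,-1 for degrees 0…9.
Finally multiplying by (3 + q - 2q^2 + q^4), the product of all factors after the first has coefficients 3,10,4,7,9,3,17,6,-1,2 for degrees 0…9.
[q^9] = 1·2 + 1·3 + 1·9 = 14.

14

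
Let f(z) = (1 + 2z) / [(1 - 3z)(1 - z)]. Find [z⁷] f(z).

5466

Partial fractions give a closed form: a_n = (5/2)·3^n + (-3/2)·1^n.
At n = 7: a_7 = 5466.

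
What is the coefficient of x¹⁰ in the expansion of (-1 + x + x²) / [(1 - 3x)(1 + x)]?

The denominator gives the recurrence a_n = 2a_(n−1) + 3a_(n−2) for n ≥ 3; the numerator fixes a_0 = -1, a_1 = -1, a_2 = -4.
Iterating: -1, -1, -4, -11, -34, -101, -304, -911, -2734, -8201, -24604, so a_10 = -24604.

-24604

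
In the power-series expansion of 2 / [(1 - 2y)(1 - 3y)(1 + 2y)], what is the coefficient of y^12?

The denominator gives the recurrence a_n = 3a_(n−1) + 4a_(n−2) − 12a_(n−3) for n ≥ 3; the numerator fixes a_0 = 2, a_1 = 6, a_2 = 26.
Iterating: 2, 6, 26, 78, 266, 798, 2522, 7566, 23210, 69630, 210938, 632814, 1906634, so a_12 = 1906634.

1906634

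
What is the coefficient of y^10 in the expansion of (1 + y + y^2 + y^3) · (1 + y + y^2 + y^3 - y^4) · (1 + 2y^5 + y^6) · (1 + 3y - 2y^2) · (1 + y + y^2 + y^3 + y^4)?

81

(1 + y + y^2 + y^3) has coefficients 1,1,1,1 for degrees 0…3.
(1 + y + y^2 + y^3 - y^4) has coefficients 1,1,1,1,-1,0,0,0,0,0,0 for degrees 0…10.
Multiplying by (1 + 2y^5 + y^6) gives running coefficients 1,1,1,1,-1,2,3,3,3,-1,-1 for degrees 0…10.
Multiplying by (1 + 3y - 2y^2) gives running coefficients 1,4,2,2,0,-3,11,8,6,2,-10 for degrees 0…10.
Finally multiplying by (1 + y + y^2 + y^3 + y^4), the product of all factors after the first has coefficients 1,5,7,9,9,5,12,18,22,24,17 for degrees 0…10.
[y^10] = 1·17 + 1·24 + 1·22 + 1·18 = 81.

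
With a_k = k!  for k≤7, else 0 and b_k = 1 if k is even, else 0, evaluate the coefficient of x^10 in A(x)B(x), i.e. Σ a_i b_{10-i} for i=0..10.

Write out a_i and b_{10-i} for i = 0,…,10 and sum the products.
Σ = 1·1 + 1·0 + 2·1 + 6·0 + 24·1 + 120·0 + 720·1 + 5040·0 + 0·1 + 0·0 + 0·1 = 747.

747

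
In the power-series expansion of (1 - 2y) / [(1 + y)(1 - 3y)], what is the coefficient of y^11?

Partial fractions give a closed form: a_n = (3/4)·(-1)^n + (1/4)·3^n.
At n = 11: a_11 = 44286.

44286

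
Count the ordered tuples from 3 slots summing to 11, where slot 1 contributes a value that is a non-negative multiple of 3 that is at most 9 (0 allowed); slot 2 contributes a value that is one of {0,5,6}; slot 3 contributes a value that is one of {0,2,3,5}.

6

The generating function for the choices is (1 + y^3 + y^6 + y^9)·(1 + y^5 + y^6)·(1 + y^2 + y^3 + y^5); the count is [y^11].
(1 + y^3 + y^6 + y^9) has coefficients 1,0,0,1,0,0,1,0,0,1 for degrees 0…9.
(1 + y^5 + y^6) has coefficients 1,0,0,0,0,1,1,0,0,0,0,0 for degrees 0…11.
Finally multiplying by (1 + y^2 + y^3 + y^5), the product of all factors after the first has coefficients 1,0,1,1,0,2,1,1,2,1,1,1 for degrees 0…11.
[y^11] = 1·1 + 1·2 + 1·2 + 1·1 = 6.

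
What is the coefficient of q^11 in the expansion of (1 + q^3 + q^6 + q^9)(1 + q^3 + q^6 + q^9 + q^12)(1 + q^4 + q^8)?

2

(1 + q^3 + q^6 + q^9) has coefficients 1,0,0,1,0,0,1,0,0,1 for degrees 0…9.
(1 + q^3 + q^6 + q^9 + q^12) has coefficients 1,0,0,1,0,0,1,0,0,1,0,0 for degrees 0…11.
Finally multiplying by (1 + q^4 + q^8), the product of all factors after the first has coefficients 1,0,0,1,1,0,1,1,1,1,1,1 for degrees 0…11.
[q^11] = 1·1 + 1·1 + 1·0 + 1·0 = 2.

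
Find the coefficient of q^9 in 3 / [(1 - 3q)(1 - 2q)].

Partial fractions give a closed form: a_n = (9)·3^n + (-6)·2^n.
At n = 9: a_9 = 174075.

174075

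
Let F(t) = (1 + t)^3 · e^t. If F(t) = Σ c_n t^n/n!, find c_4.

73

The EGF product rule gives c_4 = Σ_{k_1+k_2=4} C(4; k_1,k_2) · ∏ g_i(k_i), where (1+t)^3 gives the falling factorial (3)_k; e^t gives (1)^k.
g_1(k) for k = 0…4: 1, 3, 6, 6, 0.
g_2(k) for k = 0…4: 1, 1, 1, 1, 1.
c_4 = Σ_k C(4,k)·g_1(k)·g_2(4−k) = 1·1·1 + 4·3·1 + 6·6·1 + 4·6·1 = 1 + 12 + 36 + 24 = 73.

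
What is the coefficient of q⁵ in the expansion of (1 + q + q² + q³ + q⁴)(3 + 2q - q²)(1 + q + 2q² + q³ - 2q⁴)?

7

(1 + q + q² + q³ + q⁴) has coefficients 1,1,1,1,1 for degrees 0…4.
(3 + 2q - q²) has coefficients 3,2,-1,0,0,0 for degrees 0…5.
Finally multiplying by (1 + q + 2q² + q³ - 2q⁴), the product of all factors after the first has coefficients 3,5,7,6,-6,-5 for degrees 0…5.
[q⁵] = 1·(-5) + 1·(-6) + 1·6 + 1·7 + 1·5 = 7.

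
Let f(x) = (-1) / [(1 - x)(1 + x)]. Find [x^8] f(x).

-1

Partial fractions give a closed form: a_n = (-1/2)·1^n + (-1/2)·(-1)^n.
At n = 8: a_8 = -1.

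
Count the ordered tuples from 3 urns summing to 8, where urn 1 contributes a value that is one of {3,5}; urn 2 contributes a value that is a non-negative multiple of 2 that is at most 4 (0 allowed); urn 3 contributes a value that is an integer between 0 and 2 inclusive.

2

The generating function for the choices is (t³ + t⁵)·(1 + t² + t⁴)·(1 + t + t²); the count is [t⁸].
(t³ + t⁵) has coefficients 0,0,0,1,0,1 for degrees 0…5.
(1 + t² + t⁴) has coefficients 1,0,1,0,1,0,0,0,0 for degrees 0…8.
Finally multiplying by (1 + t + t²), the product of all factors after the first has coefficients 1,1,2,1,2,1,1,0,0 for degrees 0…8.
[t⁸] = 1·1 + 1·1 = 2.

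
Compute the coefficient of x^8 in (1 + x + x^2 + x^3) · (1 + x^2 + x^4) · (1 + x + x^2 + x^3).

4

(1 + x + x^2 + x^3) has coefficients 1,1,1,1 for degrees 0…3.
(1 + x^2 + x^4) has coefficients 1,0,1,0,1,0,0,0,0 for degrees 0…8.
Finally multiplying by (1 + x + x^2 + x^3), the product of all factors after the first has coefficients 1,1,2,2,2,2,1,1,0 for degrees 0…8.
[x^8] = 1·0 + 1·1 + 1·1 + 1·2 = 4.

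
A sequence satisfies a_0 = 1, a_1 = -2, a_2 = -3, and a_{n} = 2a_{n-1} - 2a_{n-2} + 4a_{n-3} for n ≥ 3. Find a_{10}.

The ordinary generating function has denominator 1 - 2t + 2t^2 - 4t^3.
Iterating the recurrence: a_0,…,a_{10} = 1, -2, -3, 2, 2, -12, -20, -8, -24, -112, -208.

-208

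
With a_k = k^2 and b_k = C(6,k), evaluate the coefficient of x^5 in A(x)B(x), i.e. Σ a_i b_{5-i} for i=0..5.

351

The convolution is the x^5 coefficient of A(x)B(x).
Σ = 0·6 + 1·15 + 4·20 + 9·15 + 16·6 + 25·1 = 351.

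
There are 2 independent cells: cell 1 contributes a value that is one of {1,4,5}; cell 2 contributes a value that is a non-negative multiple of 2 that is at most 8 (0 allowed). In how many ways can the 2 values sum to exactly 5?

2

The generating function for the choices is (x + x^4 + x^5)·(1 + x^2 + x^4 + x^6 + x^8); the count is [x^5].
(x + x^4 + x^5) has coefficients 0,1,0,0,1,1 for degrees 0…5.
(1 + x^2 + x^4 + x^6 + x^8) has coefficients 1,0,1,0,1,0 for degrees 0…5.
[x^5] = 1·1 + 1·0 + 1·1 = 2.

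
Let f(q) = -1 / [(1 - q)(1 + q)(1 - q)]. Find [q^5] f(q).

-3

The denominator gives the recurrence a_n = a_(n−1) + a_(n−2) − a_(n−3) for n ≥ 3; the numerator fixes a_0 = -1, a_1 = -1, a_2 = -2.
Iterating: -1, -1, -2, -2, -3, -3, so a_5 = -3.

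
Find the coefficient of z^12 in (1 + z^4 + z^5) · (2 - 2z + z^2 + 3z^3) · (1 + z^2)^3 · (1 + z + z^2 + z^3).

(1 + z^4 + z^5) has coefficients 1,0,0,0,1,1 for degrees 0…5.
(2 - 2z + z^2 + 3z^3) has coefficients 2,-2,1,3,0,0,0,0,0,0,0,0,0 for degrees 0…12.
Multiplying by (1 + z^2)^3 gives running coefficients 2,-2,7,-3,9,3,5,7,1,3,0,0,0 for degrees 0…12.
Finally multiplying by (1 + z + z^2 + z^3), the product of all factors after the first has coefficients 2,0,7,4,11,16,14,24,16,16,11,4,3 for degrees 0…12.
[z^12] = 1·3 + 1·16 + 1·24 = 43.

43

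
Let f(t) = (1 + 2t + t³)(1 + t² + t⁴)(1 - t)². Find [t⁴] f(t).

-4

(1 + 2t + t³) has coefficients 1,2,0,1 for degrees 0…3.
(1 + t² + t⁴) has coefficients 1,0,1,0,1 for degrees 0…4.
Finally multiplying by (1 - t)², the product of all factors after the first has coefficients 1,-2,2,-2,2 for degrees 0…4.
[t⁴] = 1·2 + 2·(-2) + 1·(-2) = -4.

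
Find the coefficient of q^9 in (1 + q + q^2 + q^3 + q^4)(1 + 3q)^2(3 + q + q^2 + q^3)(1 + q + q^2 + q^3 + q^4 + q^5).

327

(1 + q + q^2 + q^3 + q^4) has coefficients 1,1,1,1,1 for degrees 0…4.
(1 + 3q)^2 has coefficients 1,6,9,0,0,0,0,0,0,0 for degrees 0…9.
Multiplying by (3 + q + q^2 + q^3) gives running coefficients 3,19,34,16,15,9,0,0,0,0 for degrees 0…9.
Finally multiplying by (1 + q + q^2 + q^3 + q^4 + q^5), the product of all factors after the first has coefficients 3,22,56,72,87,96,93,74,40,24 for degrees 0…9.
[q^9] = 1·24 + 1·40 + 1·74 + 1·93 + 1·96 = 327.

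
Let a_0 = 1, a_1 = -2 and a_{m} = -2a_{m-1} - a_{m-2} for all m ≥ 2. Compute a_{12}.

13

The ordinary generating function has denominator 1 + 2t + t^2.
Iterating the recurrence: a_0,…,a_{12} = 1, -2, 3, -4, 5, -6, 7, -8, 9, -10, 11, -12, 13.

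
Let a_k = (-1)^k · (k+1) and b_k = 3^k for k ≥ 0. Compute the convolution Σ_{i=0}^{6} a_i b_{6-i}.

412

Write out a_i and b_{6-i} for i = 0,…,6 and sum the products.
Σ = 1·729 − 2·243 + 3·81 − 4·27 + 5·9 − 6·3 + 7·1 = 412.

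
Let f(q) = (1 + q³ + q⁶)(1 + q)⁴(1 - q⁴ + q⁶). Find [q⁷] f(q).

(1 + q³ + q⁶) has coefficients 1,0,0,1,0,0,1 for degrees 0…6.
(1 + q)⁴ has coefficients 1,4,6,4,1,0,0,0 for degrees 0…7.
Finally multiplying by (1 - q⁴ + q⁶), the product of all factors after the first has coefficients 1,4,6,4,0,-4,-5,0 for degrees 0…7.
[q⁷] = 1·0 + 1·0 + 1·4 = 4.

4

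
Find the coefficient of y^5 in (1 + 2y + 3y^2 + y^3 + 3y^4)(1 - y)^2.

(1 + 2y + 3y^2 + y^3 + 3y^4) has coefficients 1,2,3,1,3 for degrees 0…4.
(1 - y)^2 has coefficients 1,-2,1,0,0,0 for degrees 0…5.
[y^5] = 1·0 + 2·0 + 3·0 + 1·1 + 3·(-2) = -5.

-5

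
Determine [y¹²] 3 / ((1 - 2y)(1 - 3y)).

4758393

The denominator gives the recurrence a_n = 5a_(n−1) − 6a_(n−2) for n ≥ 2; the numerator fixes a_0 = 3, a_1 = 15.
Iterating: 3, 15, 57, 195, 633, 1995, 6177, 18915, 57513, 174075, 525297, 1582035, 4758393, so a_12 = 4758393.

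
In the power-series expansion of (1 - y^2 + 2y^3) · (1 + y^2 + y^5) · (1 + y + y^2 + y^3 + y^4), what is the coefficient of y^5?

(1 - y^2 + 2y^3) has coefficients 1,0,-1,2 for degrees 0…3.
(1 + y^2 + y^5) has coefficients 1,0,1,0,0,1 for degrees 0…5.
Finally multiplying by (1 + y + y^2 + y^3 + y^4), the product of all factors after the first has coefficients 1,1,2,2,2,2 for degrees 0…5.
[y^5] = 1·2 − 1·2 + 2·2 = 4.

4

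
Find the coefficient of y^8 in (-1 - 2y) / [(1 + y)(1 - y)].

-1

The denominator gives the recurrence a_n = a_(n−2) for n ≥ 3; the numerator fixes a_0 = -1, a_1 = -2, a_2 = -1.
Iterating: -1, -2, -1, -2, -1, -2, -1, -2, -1, so a_8 = -1.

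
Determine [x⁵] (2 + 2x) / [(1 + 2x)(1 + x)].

-64

Partial fractions give a closed form: a_n = (2)·(-2)^n.
At n = 5: a_5 = -64.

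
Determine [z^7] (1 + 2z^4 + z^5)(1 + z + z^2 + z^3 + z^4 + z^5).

(1 + 2z^4 + z^5) has coefficients 1,0,0,0,2,1 for degrees 0…5.
(1 + z + z^2 + z^3 + z^4 + z^5) has coefficients 1,1,1,1,1,1,0,0 for degrees 0…7.
[z^7] = 1·0 + 2·1 + 1·1 = 3.

3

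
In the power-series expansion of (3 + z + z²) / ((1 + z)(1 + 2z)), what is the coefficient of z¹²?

22525

The denominator gives the recurrence a_n = −3a_(n−1) − 2a_(n−2) for n ≥ 3; the numerator fixes a_0 = 3, a_1 = -8, a_2 = 19.
Iterating: 3, -8, 19, -41, 85, -173, 349, -701, 1405, -2813, 5629, -11261, 22525, so a_12 = 22525.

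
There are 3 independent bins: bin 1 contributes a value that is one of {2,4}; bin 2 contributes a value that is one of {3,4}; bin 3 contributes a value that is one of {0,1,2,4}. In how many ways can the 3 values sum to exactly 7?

The generating function for the choices is (y^2 + y^4)·(y^3 + y^4)·(1 + y + y^2 + y^4); the count is [y^7].
(y^2 + y^4) has coefficients 0,0,1,0,1 for degrees 0…4.
(y^3 + y^4) has coefficients 0,0,0,1,1,0,0,0 for degrees 0…7.
Finally multiplying by (1 + y + y^2 + y^4), the product of all factors after the first has coefficients 0,0,0,1,2,2,1,1 for degrees 0…7.
[y^7] = 1·2 + 1·1 = 3.

3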